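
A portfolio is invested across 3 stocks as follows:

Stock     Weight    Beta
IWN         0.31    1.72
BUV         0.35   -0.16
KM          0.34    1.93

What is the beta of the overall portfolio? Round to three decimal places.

β_P = Σ w_i β_i = 0.31×1.72 + 0.35×-0.16 + 0.34×1.93 = 1.1334

1.133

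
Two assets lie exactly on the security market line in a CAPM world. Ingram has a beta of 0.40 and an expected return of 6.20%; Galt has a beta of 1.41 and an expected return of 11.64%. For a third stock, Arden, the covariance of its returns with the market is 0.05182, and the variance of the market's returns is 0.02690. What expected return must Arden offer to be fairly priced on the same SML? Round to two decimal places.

14.42%

MRP = (11.64% − 6.20%) / (1.41 − 0.40) = 5.3861%
R_f = 6.20% − 0.40 × 5.3861% = 4.0456%
β_Arden = Cov / Var(R_m) = 0.05182 / 0.02690 = 1.9264
E(R_Arden) = R_f + β × MRP = 4.0456% + 1.9264 × 5.3861% = 14.42%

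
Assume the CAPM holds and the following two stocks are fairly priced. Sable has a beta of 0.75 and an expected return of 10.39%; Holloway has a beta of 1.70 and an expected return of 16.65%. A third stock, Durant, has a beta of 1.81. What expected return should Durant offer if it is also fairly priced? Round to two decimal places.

17.37%

MRP (SML slope) = (16.65% − 10.39%) / (1.70 − 0.75) = 6.26% / 0.95 = 6.5895%
R_f (intercept) = 10.39% − 0.75 × 6.5895% = 5.4479%
E(R_Durant) = R_f + β × MRP = 5.4479% + 1.81 × 6.5895% = 17.37%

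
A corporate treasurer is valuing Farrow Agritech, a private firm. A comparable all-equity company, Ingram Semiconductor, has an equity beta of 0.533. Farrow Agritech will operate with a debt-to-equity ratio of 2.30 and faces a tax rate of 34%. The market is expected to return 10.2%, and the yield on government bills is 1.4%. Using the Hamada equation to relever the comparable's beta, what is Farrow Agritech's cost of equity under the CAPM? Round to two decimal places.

β_L = β_U × [1 + (1 − t)(D/E)] = 0.533 × [1 + (1 − 0.34) × 2.30]
    = 0.533 × [1 + 0.66 × 2.30] = 0.533 × 2.5180 = 1.3421
MRP = 10.2% − 1.4% = 8.80%
E(R) = R_f + β_L × MRP = 1.4% + 1.3421 × 8.8% = 13.21%

13.21%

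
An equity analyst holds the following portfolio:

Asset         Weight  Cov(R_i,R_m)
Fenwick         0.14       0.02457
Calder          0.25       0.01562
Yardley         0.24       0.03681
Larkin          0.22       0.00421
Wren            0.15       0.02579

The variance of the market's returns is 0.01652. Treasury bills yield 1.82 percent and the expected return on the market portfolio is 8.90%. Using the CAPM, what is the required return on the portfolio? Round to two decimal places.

β_Fenwick = 0.02457 / 0.01652 = 1.4873
β_Calder = 0.01562 / 0.01652 = 0.9455
β_Yardley = 0.03681 / 0.01652 = 2.2282
β_Larkin = 0.00421 / 0.01652 = 0.2548
β_Wren = 0.02579 / 0.01652 = 1.5611
β_P = Σ w_i β_i = 0.14×1.4873 + 0.25×0.9455 + 0.24×2.2282 + 0.22×0.2548 + 0.15×1.5611 = 1.2696
MRP = 8.90% − 1.82% = 7.08%
E(R_P) = R_f + β_P × MRP = 1.82% + 1.2696 × 7.08% = 10.81%

10.81%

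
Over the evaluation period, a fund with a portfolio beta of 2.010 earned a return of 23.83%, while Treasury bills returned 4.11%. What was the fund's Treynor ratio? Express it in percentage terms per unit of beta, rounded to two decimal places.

9.81%

Treynor = (R_P − R_f) / β_P = (23.83% − 4.11%) / 2.0100 = 19.72% / 2.0100 = 9.81%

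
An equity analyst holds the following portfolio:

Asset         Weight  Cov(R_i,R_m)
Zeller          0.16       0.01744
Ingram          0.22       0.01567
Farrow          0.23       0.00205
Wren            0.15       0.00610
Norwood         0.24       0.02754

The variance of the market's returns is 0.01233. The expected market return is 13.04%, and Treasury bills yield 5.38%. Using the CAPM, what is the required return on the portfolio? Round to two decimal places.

β_Zeller = 0.01744 / 0.01233 = 1.4144
β_Ingram = 0.01567 / 0.01233 = 1.2709
β_Farrow = 0.00205 / 0.01233 = 0.1663
β_Wren = 0.00610 / 0.01233 = 0.4947
β_Norwood = 0.02754 / 0.01233 = 2.2336
β_P = Σ w_i β_i = 0.16×1.4144 + 0.22×1.2709 + 0.23×0.1663 + 0.15×0.4947 + 0.24×2.2336 = 1.1544
MRP = 13.04% − 5.38% = 7.66%
E(R_P) = R_f + β_P × MRP = 5.38% + 1.1544 × 7.66% = 14.22%

14.22%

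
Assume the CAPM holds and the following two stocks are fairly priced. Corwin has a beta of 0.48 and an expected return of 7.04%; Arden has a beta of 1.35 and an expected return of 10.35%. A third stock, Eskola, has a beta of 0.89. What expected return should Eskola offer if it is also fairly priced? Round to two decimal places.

MRP (SML slope) = (10.35% − 7.04%) / (1.35 − 0.48) = 3.31% / 0.87 = 3.8046%
R_f (intercept) = 7.04% − 0.48 × 3.8046% = 5.2138%
E(R_Eskola) = R_f + β × MRP = 5.2138% + 0.89 × 3.8046% = 8.60%

8.60%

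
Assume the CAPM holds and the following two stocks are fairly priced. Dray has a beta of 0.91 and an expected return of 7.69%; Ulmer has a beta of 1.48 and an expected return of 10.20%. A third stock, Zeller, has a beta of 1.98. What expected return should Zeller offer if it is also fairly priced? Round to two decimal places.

12.40%

MRP (SML slope) = (10.20% − 7.69%) / (1.48 − 0.91) = 2.51% / 0.57 = 4.4035%
R_f (intercept) = 7.69% − 0.91 × 4.4035% = 3.6828%
E(R_Zeller) = R_f + β × MRP = 3.6828% + 1.98 × 4.4035% = 12.40%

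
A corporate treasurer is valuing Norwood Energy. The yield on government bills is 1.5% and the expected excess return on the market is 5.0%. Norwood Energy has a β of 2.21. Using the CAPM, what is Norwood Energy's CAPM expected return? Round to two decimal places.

E(R) = R_f + β × MRP = 1.5% + 2.21 × 5.0% = 12.55%

12.55%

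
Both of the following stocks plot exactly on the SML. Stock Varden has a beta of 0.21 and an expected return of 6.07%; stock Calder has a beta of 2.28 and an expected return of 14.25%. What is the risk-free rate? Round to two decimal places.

Both satisfy E(R) = R_f + β·MRP, so the slope of the SML is
MRP = (14.25% − 6.07%) / (2.28 − 0.21) = 8.18% / 2.07 = 3.9517%
R_f = E(R_Varden) − β_Varden·MRP = 6.07% − 0.21 × 3.9517% = 5.2401%

5.24%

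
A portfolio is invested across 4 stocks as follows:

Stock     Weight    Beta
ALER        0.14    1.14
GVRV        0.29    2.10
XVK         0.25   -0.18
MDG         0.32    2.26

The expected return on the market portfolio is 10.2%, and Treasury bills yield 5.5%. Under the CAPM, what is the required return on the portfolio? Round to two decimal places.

12.30%

β_P = Σ w_i β_i = 0.14×1.14 + 0.29×2.10 + 0.25×-0.18 + 0.32×2.26 = 1.4468
MRP = 10.2% − 5.5% = 4.70%
E(R_P) = R_f + β_P × MRP = 5.5% + 1.4468 × 4.7% = 12.30%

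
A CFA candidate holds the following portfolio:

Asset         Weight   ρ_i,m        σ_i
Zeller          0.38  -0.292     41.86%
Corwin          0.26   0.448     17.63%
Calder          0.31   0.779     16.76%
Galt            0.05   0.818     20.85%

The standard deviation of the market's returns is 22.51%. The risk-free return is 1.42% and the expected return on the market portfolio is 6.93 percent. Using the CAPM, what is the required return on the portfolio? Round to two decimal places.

β_Zeller = -0.292 × 41.86% / 22.51% = -0.5430
β_Corwin = 0.448 × 17.63% / 22.51% = 0.3509
β_Calder = 0.779 × 16.76% / 22.51% = 0.5800
β_Galt = 0.818 × 20.85% / 22.51% = 0.7577
β_P = Σ w_i β_i = 0.38×-0.5430 + 0.26×0.3509 + 0.31×0.5800 + 0.05×0.7577 = 0.1026
MRP = 6.93% − 1.42% = 5.51%
E(R_P) = R_f + β_P × MRP = 1.42% + 0.1026 × 5.51% = 1.99%

1.99%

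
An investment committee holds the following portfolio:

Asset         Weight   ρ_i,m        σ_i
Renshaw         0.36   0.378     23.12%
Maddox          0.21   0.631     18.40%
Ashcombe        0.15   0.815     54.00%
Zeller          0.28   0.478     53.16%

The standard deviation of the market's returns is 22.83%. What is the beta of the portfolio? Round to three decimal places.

0.845

β_Renshaw = 0.378 × 23.12% / 22.83% = 0.3828
β_Maddox = 0.631 × 18.40% / 22.83% = 0.5086
β_Ashcombe = 0.815 × 54.00% / 22.83% = 1.9277
β_Zeller = 0.478 × 53.16% / 22.83% = 1.1130
β_P = Σ w_i β_i = 0.36×0.3828 + 0.21×0.5086 + 0.15×1.9277 + 0.28×1.1130 = 0.8454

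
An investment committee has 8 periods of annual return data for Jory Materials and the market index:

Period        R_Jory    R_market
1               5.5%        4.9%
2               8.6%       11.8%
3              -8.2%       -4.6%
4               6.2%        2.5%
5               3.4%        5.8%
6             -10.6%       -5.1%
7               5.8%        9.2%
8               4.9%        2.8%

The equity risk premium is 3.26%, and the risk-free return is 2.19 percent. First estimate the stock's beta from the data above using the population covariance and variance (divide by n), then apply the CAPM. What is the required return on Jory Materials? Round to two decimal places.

5.71%

Mean R_i = (5.5 + 8.6 − 8.2 + 6.2 + 3.4 − 10.6 + 5.8 + 4.9) / 8 = 1.9500%
Mean R_m = (4.9 + 11.8 − 4.6 + 2.5 + 5.8 − 5.1 + 9.2 + 2.8) / 8 = 3.4125%
Σ(R_i − R̄_i)(R_m − R̄_m) = 269.2750  ⇒  Cov = 269.2750 / 8 = 33.6594
Σ(R_m − R̄_m)² = 249.6288  ⇒  Var(R_m) = 249.6288 / 8 = 31.2036
β = Cov / Var(R_m) = 33.6594 / 31.2036 = 1.0787
E(R) = R_f + β × MRP = 2.19% + 1.0787 × 3.26% = 5.71%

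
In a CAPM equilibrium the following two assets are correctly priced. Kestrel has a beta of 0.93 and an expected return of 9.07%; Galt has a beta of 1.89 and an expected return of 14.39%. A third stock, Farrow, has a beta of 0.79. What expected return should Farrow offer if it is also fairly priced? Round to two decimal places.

MRP (SML slope) = (14.39% − 9.07%) / (1.89 − 0.93) = 5.32% / 0.96 = 5.5417%
R_f (intercept) = 9.07% − 0.93 × 5.5417% = 3.9162%
E(R_Farrow) = R_f + β × MRP = 3.9162% + 0.79 × 5.5417% = 8.29%

8.29%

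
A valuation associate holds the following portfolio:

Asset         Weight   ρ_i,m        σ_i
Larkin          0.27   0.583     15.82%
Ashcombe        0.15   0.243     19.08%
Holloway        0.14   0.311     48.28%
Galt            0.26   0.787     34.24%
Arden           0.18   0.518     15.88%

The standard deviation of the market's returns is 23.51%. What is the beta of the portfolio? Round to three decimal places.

β_Larkin = 0.583 × 15.82% / 23.51% = 0.3923
β_Ashcombe = 0.243 × 19.08% / 23.51% = 0.1972
β_Holloway = 0.311 × 48.28% / 23.51% = 0.6387
β_Galt = 0.787 × 34.24% / 23.51% = 1.1462
β_Arden = 0.518 × 15.88% / 23.51% = 0.3499
β_P = Σ w_i β_i = 0.27×0.3923 + 0.15×0.1972 + 0.14×0.6387 + 0.26×1.1462 + 0.18×0.3499 = 0.5859

0.586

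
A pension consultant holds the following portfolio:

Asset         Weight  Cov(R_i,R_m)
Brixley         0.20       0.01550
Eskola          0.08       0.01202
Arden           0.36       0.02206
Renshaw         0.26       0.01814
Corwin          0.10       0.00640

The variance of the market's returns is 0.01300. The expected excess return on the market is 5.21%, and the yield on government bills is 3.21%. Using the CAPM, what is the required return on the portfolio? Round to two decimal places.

10.17%

β_Brixley = 0.01550 / 0.01300 = 1.1923
β_Eskola = 0.01202 / 0.01300 = 0.9246
β_Arden = 0.02206 / 0.01300 = 1.6969
β_Renshaw = 0.01814 / 0.01300 = 1.3954
β_Corwin = 0.00640 / 0.01300 = 0.4923
β_P = Σ w_i β_i = 0.20×1.1923 + 0.08×0.9246 + 0.36×1.6969 + 0.26×1.3954 + 0.10×0.4923 = 1.3353
E(R_P) = R_f + β_P × MRP = 3.21% + 1.3353 × 5.21% = 10.17%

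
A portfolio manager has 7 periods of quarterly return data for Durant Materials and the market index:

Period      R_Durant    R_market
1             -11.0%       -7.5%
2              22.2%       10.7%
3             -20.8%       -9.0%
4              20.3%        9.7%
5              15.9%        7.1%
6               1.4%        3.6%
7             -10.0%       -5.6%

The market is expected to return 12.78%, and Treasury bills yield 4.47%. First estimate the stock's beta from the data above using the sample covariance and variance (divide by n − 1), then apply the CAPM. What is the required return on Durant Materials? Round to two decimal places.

21.03%

Mean R_i = (-11.0 + 22.2 − 20.8 + 20.3 + 15.9 + 1.4 − 10.0) / 7 = 2.5714%
Mean R_m = (-7.5 + 10.7 − 9.0 + 9.7 + 7.1 + 3.6 − 5.6) / 7 = 1.2857%
Σ(R_i − R̄_i)(R_m − R̄_m) = 854.9371  ⇒  Cov = 854.9371 / 6 = 142.4895
Σ(R_m − R̄_m)² = 428.9886  ⇒  Var(R_m) = 428.9886 / 6 = 71.4981
β = Cov / Var(R_m) = 142.4895 / 71.4981 = 1.9929
MRP = 12.78% − 4.47% = 8.31%
E(R) = R_f + β × MRP = 4.47% + 1.9929 × 8.31% = 21.03%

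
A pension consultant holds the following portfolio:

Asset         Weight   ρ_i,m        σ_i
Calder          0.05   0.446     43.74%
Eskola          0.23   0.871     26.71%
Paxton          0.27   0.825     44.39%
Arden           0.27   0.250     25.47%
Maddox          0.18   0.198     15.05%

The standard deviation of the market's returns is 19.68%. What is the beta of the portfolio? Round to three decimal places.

β_Calder = 0.446 × 43.74% / 19.68% = 0.9913
β_Eskola = 0.871 × 26.71% / 19.68% = 1.1821
β_Paxton = 0.825 × 44.39% / 19.68% = 1.8609
β_Arden = 0.250 × 25.47% / 19.68% = 0.3236
β_Maddox = 0.198 × 15.05% / 19.68% = 0.1514
β_P = Σ w_i β_i = 0.05×0.9913 + 0.23×1.1821 + 0.27×1.8609 + 0.27×0.3236 + 0.18×0.1514 = 0.9385

0.939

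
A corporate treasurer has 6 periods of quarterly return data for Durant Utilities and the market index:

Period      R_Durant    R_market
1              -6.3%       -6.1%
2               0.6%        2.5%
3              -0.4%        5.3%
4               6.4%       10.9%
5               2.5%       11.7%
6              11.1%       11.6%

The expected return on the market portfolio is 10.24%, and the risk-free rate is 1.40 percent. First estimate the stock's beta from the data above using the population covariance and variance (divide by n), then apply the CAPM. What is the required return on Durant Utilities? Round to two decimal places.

Mean R_i = (-6.3 + 0.6 − 0.4 + 6.4 + 2.5 + 11.1) / 6 = 2.3167%
Mean R_m = (-6.1 + 2.5 + 5.3 + 10.9 + 11.7 + 11.6) / 6 = 5.9833%
Σ(R_i − R̄_i)(R_m − R̄_m) = 182.4117  ⇒  Cov = 182.4117 / 6 = 30.4020
Σ(R_m − R̄_m)² = 247.0083  ⇒  Var(R_m) = 247.0083 / 6 = 41.1681
β = Cov / Var(R_m) = 30.4020 / 41.1681 = 0.7385
MRP = 10.24% − 1.40% = 8.84%
E(R) = R_f + β × MRP = 1.40% + 0.7385 × 8.84% = 7.93%

7.93%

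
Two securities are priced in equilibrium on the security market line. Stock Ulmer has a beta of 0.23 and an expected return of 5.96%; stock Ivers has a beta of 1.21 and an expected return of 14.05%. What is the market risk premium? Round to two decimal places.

Both satisfy E(R) = R_f + β·MRP, so the slope of the SML is
MRP = (14.05% − 5.96%) / (1.21 − 0.23) = 8.09% / 0.98 = 8.2551%

8.26%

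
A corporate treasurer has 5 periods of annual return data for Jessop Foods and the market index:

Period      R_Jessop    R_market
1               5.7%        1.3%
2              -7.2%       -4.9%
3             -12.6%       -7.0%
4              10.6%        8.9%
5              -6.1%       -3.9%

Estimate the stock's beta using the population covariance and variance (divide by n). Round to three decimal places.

1.463

Mean R_i = (5.7 − 7.2 − 12.6 + 10.6 − 6.1) / 5 = -1.9200%
Mean R_m = (1.3 − 4.9 − 7.0 + 8.9 − 3.9) / 5 = -1.1200%
Σ(R_i − R̄_i)(R_m − R̄_m) = 238.2680  ⇒  Cov = 238.2680 / 5 = 47.6536
Σ(R_m − R̄_m)² = 162.8480  ⇒  Var(R_m) = 162.8480 / 5 = 32.5696
β = Cov / Var(R_m) = 47.6536 / 32.5696 = 1.4631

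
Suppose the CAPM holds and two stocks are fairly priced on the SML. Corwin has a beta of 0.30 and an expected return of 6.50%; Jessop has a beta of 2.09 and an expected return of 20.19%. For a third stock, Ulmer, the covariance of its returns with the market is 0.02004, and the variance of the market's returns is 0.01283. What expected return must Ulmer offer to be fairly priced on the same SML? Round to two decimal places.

MRP = (20.19% − 6.50%) / (2.09 − 0.30) = 7.6480%
R_f = 6.50% − 0.30 × 7.6480% = 4.2056%
β_Ulmer = Cov / Var(R_m) = 0.02004 / 0.01283 = 1.5620
E(R_Ulmer) = R_f + β × MRP = 4.2056% + 1.5620 × 7.6480% = 16.15%

16.15%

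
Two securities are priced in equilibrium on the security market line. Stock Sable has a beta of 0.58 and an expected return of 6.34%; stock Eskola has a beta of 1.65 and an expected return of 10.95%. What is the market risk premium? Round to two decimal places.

Both satisfy E(R) = R_f + β·MRP, so the slope of the SML is
MRP = (10.95% − 6.34%) / (1.65 − 0.58) = 4.61% / 1.07 = 4.3084%

4.31%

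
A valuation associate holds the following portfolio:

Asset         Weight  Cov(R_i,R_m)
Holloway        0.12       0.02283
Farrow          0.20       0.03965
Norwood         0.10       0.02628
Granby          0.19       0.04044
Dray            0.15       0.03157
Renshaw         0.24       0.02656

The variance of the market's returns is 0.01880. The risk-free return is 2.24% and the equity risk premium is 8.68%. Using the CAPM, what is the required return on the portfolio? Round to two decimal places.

17.06%

β_Holloway = 0.02283 / 0.01880 = 1.2144
β_Farrow = 0.03965 / 0.01880 = 2.1090
β_Norwood = 0.02628 / 0.01880 = 1.3979
β_Granby = 0.04044 / 0.01880 = 2.1511
β_Dray = 0.03157 / 0.01880 = 1.6793
β_Renshaw = 0.02656 / 0.01880 = 1.4128
β_P = Σ w_i β_i = 0.12×1.2144 + 0.20×2.1090 + 0.10×1.3979 + 0.19×2.1511 + 0.15×1.6793 + 0.24×1.4128 = 1.7070
E(R_P) = R_f + β_P × MRP = 2.24% + 1.7070 × 8.68% = 17.06%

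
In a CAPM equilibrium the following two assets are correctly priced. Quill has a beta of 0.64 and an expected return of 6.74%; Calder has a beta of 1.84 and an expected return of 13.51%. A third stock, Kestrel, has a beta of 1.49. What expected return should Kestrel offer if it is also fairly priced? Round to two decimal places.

11.54%

MRP (SML slope) = (13.51% − 6.74%) / (1.84 − 0.64) = 6.77% / 1.20 = 5.6417%
R_f (intercept) = 6.74% − 0.64 × 5.6417% = 3.1293%
E(R_Kestrel) = R_f + β × MRP = 3.1293% + 1.49 × 5.6417% = 11.54%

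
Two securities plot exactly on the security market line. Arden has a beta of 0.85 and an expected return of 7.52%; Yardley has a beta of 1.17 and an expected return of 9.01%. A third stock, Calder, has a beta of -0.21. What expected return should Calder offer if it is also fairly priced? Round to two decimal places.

2.58%

MRP (SML slope) = (9.01% − 7.52%) / (1.17 − 0.85) = 1.49% / 0.32 = 4.6563%
R_f (intercept) = 7.52% − 0.85 × 4.6563% = 3.5621%
E(R_Calder) = R_f + β × MRP = 3.5621% + -0.21 × 4.6563% = 2.58%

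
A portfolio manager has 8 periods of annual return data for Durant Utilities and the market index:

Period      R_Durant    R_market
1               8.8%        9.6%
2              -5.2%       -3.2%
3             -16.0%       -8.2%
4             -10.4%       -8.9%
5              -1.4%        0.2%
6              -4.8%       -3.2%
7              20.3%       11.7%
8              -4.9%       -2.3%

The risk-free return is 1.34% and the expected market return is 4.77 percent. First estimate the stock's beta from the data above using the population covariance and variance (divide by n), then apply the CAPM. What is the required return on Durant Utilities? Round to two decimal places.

6.34%

Mean R_i = (8.8 − 5.2 − 16.0 − 10.4 − 1.4 − 4.8 + 20.3 − 4.9) / 8 = -1.7000%
Mean R_m = (9.6 − 3.2 − 8.2 − 8.9 + 0.2 − 3.2 + 11.7 − 2.3) / 8 = -0.5375%
Σ(R_i − R̄_i)(R_m − R̄_m) = 581.4300  ⇒  Cov = 581.4300 / 8 = 72.6788
Σ(R_m − R̄_m)² = 398.9988  ⇒  Var(R_m) = 398.9988 / 8 = 49.8749
β = Cov / Var(R_m) = 72.6788 / 49.8749 = 1.4572
MRP = 4.77% − 1.34% = 3.43%
E(R) = R_f + β × MRP = 1.34% + 1.4572 × 3.43% = 6.34%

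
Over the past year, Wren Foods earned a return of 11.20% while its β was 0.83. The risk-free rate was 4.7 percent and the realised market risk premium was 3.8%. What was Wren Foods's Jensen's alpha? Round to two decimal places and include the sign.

CAPM benchmark = R_f + β(R_m − R_f) = 4.7% + 0.83 × 3.8% = 7.8540%
α = actual − benchmark = 11.20% − 7.8540% = +3.35%

+3.35%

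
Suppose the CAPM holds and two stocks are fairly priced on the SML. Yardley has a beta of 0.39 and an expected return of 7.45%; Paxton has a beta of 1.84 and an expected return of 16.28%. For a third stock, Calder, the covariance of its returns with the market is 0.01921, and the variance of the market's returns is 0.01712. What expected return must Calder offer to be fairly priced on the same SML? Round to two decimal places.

11.91%

MRP = (16.28% − 7.45%) / (1.84 − 0.39) = 6.0897%
R_f = 7.45% − 0.39 × 6.0897% = 5.0750%
β_Calder = Cov / Var(R_m) = 0.01921 / 0.01712 = 1.1221
E(R_Calder) = R_f + β × MRP = 5.0750% + 1.1221 × 6.0897% = 11.91%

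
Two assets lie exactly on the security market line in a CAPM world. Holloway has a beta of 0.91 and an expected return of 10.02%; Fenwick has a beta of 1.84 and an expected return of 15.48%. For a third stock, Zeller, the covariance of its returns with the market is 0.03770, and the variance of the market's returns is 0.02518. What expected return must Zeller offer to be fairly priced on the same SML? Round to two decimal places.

13.47%

MRP = (15.48% − 10.02%) / (1.84 − 0.91) = 5.8710%
R_f = 10.02% − 0.91 × 5.8710% = 4.6774%
β_Zeller = Cov / Var(R_m) = 0.03770 / 0.02518 = 1.4972
E(R_Zeller) = R_f + β × MRP = 4.6774% + 1.4972 × 5.8710% = 13.47%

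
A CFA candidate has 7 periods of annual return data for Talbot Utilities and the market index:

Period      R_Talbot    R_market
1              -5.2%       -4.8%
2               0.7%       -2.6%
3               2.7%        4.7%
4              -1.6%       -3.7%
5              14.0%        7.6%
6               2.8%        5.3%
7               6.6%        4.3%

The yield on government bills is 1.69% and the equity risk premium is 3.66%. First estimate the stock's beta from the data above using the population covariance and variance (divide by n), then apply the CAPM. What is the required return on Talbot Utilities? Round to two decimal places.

5.52%

Mean R_i = (-5.2 + 0.7 + 2.7 − 1.6 + 14.0 + 2.8 + 6.6) / 7 = 2.8571%
Mean R_m = (-4.8 − 2.6 + 4.7 − 3.7 + 7.6 + 5.3 + 4.3) / 7 = 1.5429%
Σ(R_i − R̄_i)(R_m − R̄_m) = 160.5129  ⇒  Cov = 160.5129 / 7 = 22.9304
Σ(R_m − R̄_m)² = 153.2571  ⇒  Var(R_m) = 153.2571 / 7 = 21.8939
β = Cov / Var(R_m) = 22.9304 / 21.8939 = 1.0473
E(R) = R_f + β × MRP = 1.69% + 1.0473 × 3.66% = 5.52%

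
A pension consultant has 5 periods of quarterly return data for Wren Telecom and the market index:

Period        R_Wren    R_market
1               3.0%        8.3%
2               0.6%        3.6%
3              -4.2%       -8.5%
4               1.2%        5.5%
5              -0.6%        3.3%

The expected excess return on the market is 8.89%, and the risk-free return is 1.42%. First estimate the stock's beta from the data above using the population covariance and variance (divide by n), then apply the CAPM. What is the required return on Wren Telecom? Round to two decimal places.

5.04%

Mean R_i = (3.0 + 0.6 − 4.2 + 1.2 − 0.6) / 5 = 0.0000%
Mean R_m = (8.3 + 3.6 − 8.5 + 5.5 + 3.3) / 5 = 2.4400%
Σ(R_i − R̄_i)(R_m − R̄_m) = 67.3800  ⇒  Cov = 67.3800 / 5 = 13.4760
Σ(R_m − R̄_m)² = 165.4720  ⇒  Var(R_m) = 165.4720 / 5 = 33.0944
β = Cov / Var(R_m) = 13.4760 / 33.0944 = 0.4072
E(R) = R_f + β × MRP = 1.42% + 0.4072 × 8.89% = 5.04%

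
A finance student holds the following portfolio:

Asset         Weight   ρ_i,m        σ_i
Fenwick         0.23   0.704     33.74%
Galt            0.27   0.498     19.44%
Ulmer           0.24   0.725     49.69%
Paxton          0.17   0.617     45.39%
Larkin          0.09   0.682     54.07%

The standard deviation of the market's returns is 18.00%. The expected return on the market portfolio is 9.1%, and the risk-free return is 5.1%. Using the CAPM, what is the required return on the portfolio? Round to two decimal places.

β_Fenwick = 0.704 × 33.74% / 18.00% = 1.3196
β_Galt = 0.498 × 19.44% / 18.00% = 0.5378
β_Ulmer = 0.725 × 49.69% / 18.00% = 2.0014
β_Paxton = 0.617 × 45.39% / 18.00% = 1.5559
β_Larkin = 0.682 × 54.07% / 18.00% = 2.0487
β_P = Σ w_i β_i = 0.23×1.3196 + 0.27×0.5378 + 0.24×2.0014 + 0.17×1.5559 + 0.09×2.0487 = 1.3779
MRP = 9.1% − 5.1% = 4.00%
E(R_P) = R_f + β_P × MRP = 5.1% + 1.3779 × 4.0% = 10.61%

10.61%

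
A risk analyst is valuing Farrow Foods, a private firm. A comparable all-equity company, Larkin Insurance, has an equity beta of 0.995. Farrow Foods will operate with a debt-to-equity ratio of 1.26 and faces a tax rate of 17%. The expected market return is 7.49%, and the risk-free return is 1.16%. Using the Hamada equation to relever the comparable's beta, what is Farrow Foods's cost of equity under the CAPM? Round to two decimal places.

14.05%

β_L = β_U × [1 + (1 − t)(D/E)] = 0.995 × [1 + (1 − 0.17) × 1.26]
    = 0.995 × [1 + 0.83 × 1.26] = 0.995 × 2.0458 = 2.0356
MRP = 7.49% − 1.16% = 6.33%
E(R) = R_f + β_L × MRP = 1.16% + 2.0356 × 6.33% = 14.05%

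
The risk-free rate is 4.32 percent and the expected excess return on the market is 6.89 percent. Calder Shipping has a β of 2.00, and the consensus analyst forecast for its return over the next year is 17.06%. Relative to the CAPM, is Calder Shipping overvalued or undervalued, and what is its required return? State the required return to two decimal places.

Overvalued; required return 18.10%

Required return = R_f + β·MRP = 4.32% + 2.00 × 6.89% = 18.10%
Forecast 17.06% < required 18.10% → the stock plots below the SML → overvalued.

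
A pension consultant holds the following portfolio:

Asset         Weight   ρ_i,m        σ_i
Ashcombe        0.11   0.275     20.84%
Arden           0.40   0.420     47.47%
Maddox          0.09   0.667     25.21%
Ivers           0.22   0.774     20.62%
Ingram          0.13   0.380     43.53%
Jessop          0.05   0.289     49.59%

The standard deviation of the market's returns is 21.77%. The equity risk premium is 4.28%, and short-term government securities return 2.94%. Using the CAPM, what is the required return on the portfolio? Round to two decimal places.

β_Ashcombe = 0.275 × 20.84% / 21.77% = 0.2633
β_Arden = 0.420 × 47.47% / 21.77% = 0.9158
β_Maddox = 0.667 × 25.21% / 21.77% = 0.7724
β_Ivers = 0.774 × 20.62% / 21.77% = 0.7331
β_Ingram = 0.380 × 43.53% / 21.77% = 0.7598
β_Jessop = 0.289 × 49.59% / 21.77% = 0.6583
β_P = Σ w_i β_i = 0.11×0.2633 + 0.40×0.9158 + 0.09×0.7724 + 0.22×0.7331 + 0.13×0.7598 + 0.05×0.6583 = 0.7578
E(R_P) = R_f + β_P × MRP = 2.94% + 0.7578 × 4.28% = 6.18%

6.18%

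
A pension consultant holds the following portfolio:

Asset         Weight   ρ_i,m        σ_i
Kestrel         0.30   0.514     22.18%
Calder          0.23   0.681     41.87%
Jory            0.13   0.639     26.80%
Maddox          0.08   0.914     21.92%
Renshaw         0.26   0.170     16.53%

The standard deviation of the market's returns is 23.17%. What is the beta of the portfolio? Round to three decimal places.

β_Kestrel = 0.514 × 22.18% / 23.17% = 0.4920
β_Calder = 0.681 × 41.87% / 23.17% = 1.2306
β_Jory = 0.639 × 26.80% / 23.17% = 0.7391
β_Maddox = 0.914 × 21.92% / 23.17% = 0.8647
β_Renshaw = 0.170 × 16.53% / 23.17% = 0.1213
β_P = Σ w_i β_i = 0.30×0.4920 + 0.23×1.2306 + 0.13×0.7391 + 0.08×0.8647 + 0.26×0.1213 = 0.6274

0.627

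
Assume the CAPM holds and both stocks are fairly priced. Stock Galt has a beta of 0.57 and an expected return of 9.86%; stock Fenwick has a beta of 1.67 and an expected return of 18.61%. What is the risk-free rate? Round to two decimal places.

Both satisfy E(R) = R_f + β·MRP, so the slope of the SML is
MRP = (18.61% − 9.86%) / (1.67 − 0.57) = 8.75% / 1.10 = 7.9545%
R_f = E(R_Galt) − β_Galt·MRP = 9.86% − 0.57 × 7.9545% = 5.3259%

5.33%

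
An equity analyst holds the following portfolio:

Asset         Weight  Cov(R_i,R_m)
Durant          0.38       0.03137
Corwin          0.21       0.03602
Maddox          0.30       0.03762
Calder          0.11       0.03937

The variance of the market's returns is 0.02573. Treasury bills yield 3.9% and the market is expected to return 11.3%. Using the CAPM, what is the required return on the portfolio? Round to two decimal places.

14.00%

β_Durant = 0.03137 / 0.02573 = 1.2192
β_Corwin = 0.03602 / 0.02573 = 1.3999
β_Maddox = 0.03762 / 0.02573 = 1.4621
β_Calder = 0.03937 / 0.02573 = 1.5301
β_P = Σ w_i β_i = 0.38×1.2192 + 0.21×1.3999 + 0.30×1.4621 + 0.11×1.5301 = 1.3642
MRP = 11.3% − 3.9% = 7.40%
E(R_P) = R_f + β_P × MRP = 3.9% + 1.3642 × 7.4% = 14.00%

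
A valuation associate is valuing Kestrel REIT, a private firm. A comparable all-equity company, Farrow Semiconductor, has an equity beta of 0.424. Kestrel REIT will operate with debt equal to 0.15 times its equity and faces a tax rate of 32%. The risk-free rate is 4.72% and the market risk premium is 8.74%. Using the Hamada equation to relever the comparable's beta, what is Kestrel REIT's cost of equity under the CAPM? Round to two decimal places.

β_L = β_U × [1 + (1 − t)(D/E)] = 0.424 × [1 + (1 − 0.32) × 0.15]
    = 0.424 × [1 + 0.68 × 0.15] = 0.424 × 1.1020 = 0.4672
E(R) = R_f + β_L × MRP = 4.72% + 0.4672 × 8.74% = 8.80%

8.80%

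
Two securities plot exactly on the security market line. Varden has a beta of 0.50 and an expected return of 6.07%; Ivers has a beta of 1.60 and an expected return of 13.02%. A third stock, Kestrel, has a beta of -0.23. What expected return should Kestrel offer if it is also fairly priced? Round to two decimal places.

1.46%

MRP (SML slope) = (13.02% − 6.07%) / (1.60 − 0.50) = 6.95% / 1.10 = 6.3182%
R_f (intercept) = 6.07% − 0.50 × 6.3182% = 2.9109%
E(R_Kestrel) = R_f + β × MRP = 2.9109% + -0.23 × 6.3182% = 1.46%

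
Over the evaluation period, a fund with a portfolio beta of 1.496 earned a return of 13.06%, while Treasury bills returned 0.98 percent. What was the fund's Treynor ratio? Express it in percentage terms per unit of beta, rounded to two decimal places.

Treynor = (R_P − R_f) / β_P = (13.06% − 0.98%) / 1.4960 = 12.08% / 1.4960 = 8.07%

8.07%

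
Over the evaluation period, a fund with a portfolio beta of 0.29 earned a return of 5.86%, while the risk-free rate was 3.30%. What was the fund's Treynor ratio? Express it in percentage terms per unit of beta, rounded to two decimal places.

8.83%

Treynor = (R_P − R_f) / β_P = (5.86% − 3.30%) / 0.2900 = 2.56% / 0.2900 = 8.83%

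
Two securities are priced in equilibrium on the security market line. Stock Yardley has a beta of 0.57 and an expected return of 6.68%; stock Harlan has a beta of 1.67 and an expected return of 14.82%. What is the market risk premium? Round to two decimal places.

Both satisfy E(R) = R_f + β·MRP, so the slope of the SML is
MRP = (14.82% − 6.68%) / (1.67 − 0.57) = 8.14% / 1.10 = 7.4000%

7.40%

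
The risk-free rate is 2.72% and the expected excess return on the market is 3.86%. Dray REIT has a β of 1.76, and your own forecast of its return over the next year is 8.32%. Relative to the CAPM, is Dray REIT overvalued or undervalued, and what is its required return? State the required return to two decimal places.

Overvalued; required return 9.51%

Required return = R_f + β·MRP = 2.72% + 1.76 × 3.86% = 9.51%
Forecast 8.32% < required 9.51% → the stock plots below the SML → overvalued.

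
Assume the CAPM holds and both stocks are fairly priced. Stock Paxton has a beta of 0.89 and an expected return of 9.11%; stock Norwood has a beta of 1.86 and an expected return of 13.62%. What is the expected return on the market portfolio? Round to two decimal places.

Both satisfy E(R) = R_f + β·MRP, so the slope of the SML is
MRP = (13.62% − 9.11%) / (1.86 − 0.89) = 4.51% / 0.97 = 4.6495%
R_f = E(R_Paxton) − β_Paxton·MRP = 9.11% − 0.89 × 4.6495% = 4.9719%
E(R_m) = R_f + MRP = 4.9719% + 4.6495% = 9.62%

9.62%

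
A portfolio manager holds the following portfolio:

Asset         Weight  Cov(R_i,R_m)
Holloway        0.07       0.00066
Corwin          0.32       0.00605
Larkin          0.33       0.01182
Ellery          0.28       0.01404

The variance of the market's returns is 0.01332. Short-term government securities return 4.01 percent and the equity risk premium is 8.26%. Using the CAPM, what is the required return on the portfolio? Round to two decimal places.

10.10%

β_Holloway = 0.00066 / 0.01332 = 0.0495
β_Corwin = 0.00605 / 0.01332 = 0.4542
β_Larkin = 0.01182 / 0.01332 = 0.8874
β_Ellery = 0.01404 / 0.01332 = 1.0541
β_P = Σ w_i β_i = 0.07×0.0495 + 0.32×0.4542 + 0.33×0.8874 + 0.28×1.0541 = 0.7368
E(R_P) = R_f + β_P × MRP = 4.01% + 0.7368 × 8.26% = 10.10%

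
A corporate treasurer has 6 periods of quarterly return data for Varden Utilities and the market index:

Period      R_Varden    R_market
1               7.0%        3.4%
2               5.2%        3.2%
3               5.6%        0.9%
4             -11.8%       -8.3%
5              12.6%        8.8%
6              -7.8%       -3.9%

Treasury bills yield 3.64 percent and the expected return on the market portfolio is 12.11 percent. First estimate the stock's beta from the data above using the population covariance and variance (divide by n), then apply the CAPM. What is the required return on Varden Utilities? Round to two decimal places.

16.59%

Mean R_i = (7.0 + 5.2 + 5.6 − 11.8 + 12.6 − 7.8) / 6 = 1.8000%
Mean R_m = (3.4 + 3.2 + 0.9 − 8.3 + 8.8 − 3.9) / 6 = 0.6833%
Σ(R_i − R̄_i)(R_m − R̄_m) = 277.3400  ⇒  Cov = 277.3400 / 6 = 46.2233
Σ(R_m − R̄_m)² = 181.3483  ⇒  Var(R_m) = 181.3483 / 6 = 30.2247
β = Cov / Var(R_m) = 46.2233 / 30.2247 = 1.5293
MRP = 12.11% − 3.64% = 8.47%
E(R) = R_f + β × MRP = 3.64% + 1.5293 × 8.47% = 16.59%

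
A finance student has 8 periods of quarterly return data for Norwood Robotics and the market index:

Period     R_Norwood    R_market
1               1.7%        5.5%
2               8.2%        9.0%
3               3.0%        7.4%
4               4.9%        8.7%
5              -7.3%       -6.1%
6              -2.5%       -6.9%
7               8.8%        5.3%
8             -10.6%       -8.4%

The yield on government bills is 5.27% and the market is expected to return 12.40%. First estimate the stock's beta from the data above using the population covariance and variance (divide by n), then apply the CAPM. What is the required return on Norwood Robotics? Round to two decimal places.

Mean R_i = (1.7 + 8.2 + 3.0 + 4.9 − 7.3 − 2.5 + 8.8 − 10.6) / 8 = 0.7750%
Mean R_m = (5.5 + 9.0 + 7.4 + 8.7 − 6.1 − 6.9 + 5.3 − 8.4) / 8 = 1.8125%
Σ(R_i − R̄_i)(R_m − R̄_m) = 334.2025  ⇒  Cov = 334.2025 / 8 = 41.7753
Σ(R_m − R̄_m)² = 398.8888  ⇒  Var(R_m) = 398.8888 / 8 = 49.8611
β = Cov / Var(R_m) = 41.7753 / 49.8611 = 0.8378
MRP = 12.40% − 5.27% = 7.13%
E(R) = R_f + β × MRP = 5.27% + 0.8378 × 7.13% = 11.24%

11.24%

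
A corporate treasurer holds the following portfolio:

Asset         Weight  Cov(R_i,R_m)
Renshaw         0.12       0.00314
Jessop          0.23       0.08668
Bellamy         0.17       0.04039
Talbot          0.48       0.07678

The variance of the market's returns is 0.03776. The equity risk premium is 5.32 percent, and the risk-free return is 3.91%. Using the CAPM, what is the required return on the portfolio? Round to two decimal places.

12.93%

β_Renshaw = 0.00314 / 0.03776 = 0.0832
β_Jessop = 0.08668 / 0.03776 = 2.2956
β_Bellamy = 0.04039 / 0.03776 = 1.0697
β_Talbot = 0.07678 / 0.03776 = 2.0334
β_P = Σ w_i β_i = 0.12×0.0832 + 0.23×2.2956 + 0.17×1.0697 + 0.48×2.0334 = 1.6959
E(R_P) = R_f + β_P × MRP = 3.91% + 1.6959 × 5.32% = 12.93%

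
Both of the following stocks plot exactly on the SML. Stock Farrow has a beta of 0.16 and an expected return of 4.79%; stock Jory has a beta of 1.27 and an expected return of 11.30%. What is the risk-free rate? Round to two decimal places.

3.85%

Both satisfy E(R) = R_f + β·MRP, so the slope of the SML is
MRP = (11.30% − 4.79%) / (1.27 − 0.16) = 6.51% / 1.11 = 5.8649%
R_f = E(R_Farrow) − β_Farrow·MRP = 4.79% − 0.16 × 5.8649% = 3.8516%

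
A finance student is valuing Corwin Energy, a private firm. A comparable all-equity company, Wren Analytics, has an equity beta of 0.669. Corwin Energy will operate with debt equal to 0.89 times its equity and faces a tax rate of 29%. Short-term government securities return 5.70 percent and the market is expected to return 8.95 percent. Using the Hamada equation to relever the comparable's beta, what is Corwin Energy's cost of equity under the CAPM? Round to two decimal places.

9.25%

β_L = β_U × [1 + (1 − t)(D/E)] = 0.669 × [1 + (1 − 0.29) × 0.89]
    = 0.669 × [1 + 0.71 × 0.89] = 0.669 × 1.6319 = 1.0917
MRP = 8.95% − 5.70% = 3.25%
E(R) = R_f + β_L × MRP = 5.70% + 1.0917 × 3.25% = 9.25%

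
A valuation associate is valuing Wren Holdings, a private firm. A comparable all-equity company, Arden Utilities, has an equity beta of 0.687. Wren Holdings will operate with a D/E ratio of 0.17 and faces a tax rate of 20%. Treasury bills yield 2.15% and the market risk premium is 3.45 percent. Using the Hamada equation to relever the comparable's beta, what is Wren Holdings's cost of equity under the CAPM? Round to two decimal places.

β_L = β_U × [1 + (1 − t)(D/E)] = 0.687 × [1 + (1 − 0.20) × 0.17]
    = 0.687 × [1 + 0.80 × 0.17] = 0.687 × 1.1360 = 0.7804
E(R) = R_f + β_L × MRP = 2.15% + 0.7804 × 3.45% = 4.84%

4.84%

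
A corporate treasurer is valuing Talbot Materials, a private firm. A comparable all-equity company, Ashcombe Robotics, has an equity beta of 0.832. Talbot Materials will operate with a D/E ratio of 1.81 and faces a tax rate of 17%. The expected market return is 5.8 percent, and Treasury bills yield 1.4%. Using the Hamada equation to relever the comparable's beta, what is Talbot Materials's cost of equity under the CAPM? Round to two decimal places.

β_L = β_U × [1 + (1 − t)(D/E)] = 0.832 × [1 + (1 − 0.17) × 1.81]
    = 0.832 × [1 + 0.83 × 1.81] = 0.832 × 2.5023 = 2.0819
MRP = 5.8% − 1.4% = 4.40%
E(R) = R_f + β_L × MRP = 1.4% + 2.0819 × 4.4% = 10.56%

10.56%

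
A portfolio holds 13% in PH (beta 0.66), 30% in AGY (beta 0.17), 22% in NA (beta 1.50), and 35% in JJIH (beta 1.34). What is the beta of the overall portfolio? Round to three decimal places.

0.936

β_P = Σ w_i β_i = 0.13×0.66 + 0.30×0.17 + 0.22×1.50 + 0.35×1.34 = 0.9358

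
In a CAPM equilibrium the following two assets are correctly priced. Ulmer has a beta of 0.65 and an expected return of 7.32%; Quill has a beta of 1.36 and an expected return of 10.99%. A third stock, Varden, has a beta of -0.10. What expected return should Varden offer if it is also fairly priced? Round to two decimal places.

MRP (SML slope) = (10.99% − 7.32%) / (1.36 − 0.65) = 3.67% / 0.71 = 5.1690%
R_f (intercept) = 7.32% − 0.65 × 5.1690% = 3.9602%
E(R_Varden) = R_f + β × MRP = 3.9602% + -0.10 × 5.1690% = 3.44%

3.44%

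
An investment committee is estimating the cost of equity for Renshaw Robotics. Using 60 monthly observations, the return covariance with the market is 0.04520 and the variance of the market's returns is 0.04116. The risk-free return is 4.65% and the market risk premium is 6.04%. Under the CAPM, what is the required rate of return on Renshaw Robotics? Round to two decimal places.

β = Cov(R_i, R_m) / Var(R_m) = 0.04520 / 0.04116 = 1.0982
E(R) = R_f + β × MRP = 4.65% + 1.0982 × 6.04% = 11.28%

11.28%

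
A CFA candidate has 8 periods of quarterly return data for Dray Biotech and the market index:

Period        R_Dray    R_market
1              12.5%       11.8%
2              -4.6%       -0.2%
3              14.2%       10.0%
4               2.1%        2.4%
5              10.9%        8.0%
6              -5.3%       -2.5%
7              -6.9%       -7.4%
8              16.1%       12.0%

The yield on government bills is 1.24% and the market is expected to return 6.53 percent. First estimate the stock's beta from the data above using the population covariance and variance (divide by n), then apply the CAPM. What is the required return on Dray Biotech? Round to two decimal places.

Mean R_i = (12.5 − 4.6 + 14.2 + 2.1 + 10.9 − 5.3 − 6.9 + 16.1) / 8 = 4.8750%
Mean R_m = (11.8 − 0.2 + 10.0 + 2.4 + 8.0 − 2.5 − 7.4 + 12.0) / 8 = 4.2625%
Σ(R_i − R̄_i)(R_m − R̄_m) = 473.9325  ⇒  Cov = 473.9325 / 8 = 59.2416
Σ(R_m − R̄_m)² = 368.6988  ⇒  Var(R_m) = 368.6988 / 8 = 46.0874
β = Cov / Var(R_m) = 59.2416 / 46.0874 = 1.2854
MRP = 6.53% − 1.24% = 5.29%
E(R) = R_f + β × MRP = 1.24% + 1.2854 × 5.29% = 8.04%

8.04%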